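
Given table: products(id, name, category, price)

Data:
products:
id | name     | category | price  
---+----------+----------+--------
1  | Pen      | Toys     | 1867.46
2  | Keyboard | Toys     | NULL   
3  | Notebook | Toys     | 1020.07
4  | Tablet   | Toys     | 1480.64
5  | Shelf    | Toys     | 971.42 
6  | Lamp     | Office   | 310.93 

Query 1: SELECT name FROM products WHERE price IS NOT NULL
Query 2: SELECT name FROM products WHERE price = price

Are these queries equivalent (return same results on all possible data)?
Yes, equivalent

Both queries return: [('Lamp',), ('Notebook',), ('Pen',), ('Shelf',), ('Tablet',)]

Reason: IS NOT NULL vs self-equality (both exclude NULLs)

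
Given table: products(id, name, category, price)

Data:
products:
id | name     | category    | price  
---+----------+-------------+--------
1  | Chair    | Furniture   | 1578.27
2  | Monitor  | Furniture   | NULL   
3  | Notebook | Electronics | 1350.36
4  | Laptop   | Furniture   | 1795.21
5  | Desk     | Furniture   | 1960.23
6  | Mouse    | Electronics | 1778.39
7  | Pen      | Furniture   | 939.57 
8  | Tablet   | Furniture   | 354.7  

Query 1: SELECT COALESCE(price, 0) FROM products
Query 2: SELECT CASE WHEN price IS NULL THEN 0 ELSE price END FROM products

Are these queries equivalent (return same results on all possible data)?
Yes, equivalent

Both queries return: [(0,), (354.7,), (939.57,), (1350.36,), (1578.27,), (1778.39,), (1795.21,), (1960.23,)]

Reason: COALESCE vs CASE for NULL handling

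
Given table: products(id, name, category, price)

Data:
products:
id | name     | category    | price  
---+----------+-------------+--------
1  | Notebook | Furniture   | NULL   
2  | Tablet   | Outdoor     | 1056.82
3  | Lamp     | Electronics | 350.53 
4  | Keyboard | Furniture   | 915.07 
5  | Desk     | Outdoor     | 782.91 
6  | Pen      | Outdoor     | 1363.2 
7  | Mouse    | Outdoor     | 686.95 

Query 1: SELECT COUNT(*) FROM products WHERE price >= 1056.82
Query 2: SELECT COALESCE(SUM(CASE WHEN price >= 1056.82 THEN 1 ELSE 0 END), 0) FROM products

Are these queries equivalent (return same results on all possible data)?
Yes, equivalent

Both queries return: [(2,)]

Reason: COUNT with WHERE vs conditional SUM (COALESCE handles empty-table NULL)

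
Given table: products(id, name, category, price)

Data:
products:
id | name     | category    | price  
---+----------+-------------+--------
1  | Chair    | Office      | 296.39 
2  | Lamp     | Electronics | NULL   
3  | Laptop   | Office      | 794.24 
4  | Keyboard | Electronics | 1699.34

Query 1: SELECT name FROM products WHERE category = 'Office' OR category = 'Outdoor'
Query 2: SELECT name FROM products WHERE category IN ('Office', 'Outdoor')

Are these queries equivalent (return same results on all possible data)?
Yes, equivalent

Both queries return: [('Chair',), ('Laptop',)]

Reason: OR vs IN are equivalent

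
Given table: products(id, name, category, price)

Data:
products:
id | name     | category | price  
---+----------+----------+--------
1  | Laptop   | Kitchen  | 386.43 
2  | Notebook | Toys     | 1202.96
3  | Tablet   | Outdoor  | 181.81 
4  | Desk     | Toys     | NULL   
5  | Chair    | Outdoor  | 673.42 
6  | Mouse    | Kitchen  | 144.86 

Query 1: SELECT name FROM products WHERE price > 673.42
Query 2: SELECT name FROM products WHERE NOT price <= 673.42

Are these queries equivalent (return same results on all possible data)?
Yes, equivalent

Both queries return: [('Notebook',)]

Reason: Both filter price > 673.42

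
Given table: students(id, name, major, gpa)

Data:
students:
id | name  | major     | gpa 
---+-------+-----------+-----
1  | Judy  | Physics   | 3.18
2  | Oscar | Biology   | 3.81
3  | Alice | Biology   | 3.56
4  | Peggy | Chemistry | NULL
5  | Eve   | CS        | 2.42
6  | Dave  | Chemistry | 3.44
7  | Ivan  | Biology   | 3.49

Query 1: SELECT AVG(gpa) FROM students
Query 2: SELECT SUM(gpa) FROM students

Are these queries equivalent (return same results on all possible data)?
No, not equivalent

Query 1 returns: [(3.3166666666666664,)]
Query 2 returns: [(19.9,)]

Reason: AVG vs SUM give different aggregate values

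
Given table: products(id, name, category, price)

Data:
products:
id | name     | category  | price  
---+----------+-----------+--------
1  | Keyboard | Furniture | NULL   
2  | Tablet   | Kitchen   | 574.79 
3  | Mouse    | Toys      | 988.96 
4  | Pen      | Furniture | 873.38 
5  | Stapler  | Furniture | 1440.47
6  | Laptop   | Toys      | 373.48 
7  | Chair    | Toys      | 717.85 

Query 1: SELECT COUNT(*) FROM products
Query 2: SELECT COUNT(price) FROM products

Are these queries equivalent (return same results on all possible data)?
No, not equivalent

Query 1 returns: [(7,)]
Query 2 returns: [(6,)]

Reason: COUNT(*) includes NULLs, COUNT(column) excludes them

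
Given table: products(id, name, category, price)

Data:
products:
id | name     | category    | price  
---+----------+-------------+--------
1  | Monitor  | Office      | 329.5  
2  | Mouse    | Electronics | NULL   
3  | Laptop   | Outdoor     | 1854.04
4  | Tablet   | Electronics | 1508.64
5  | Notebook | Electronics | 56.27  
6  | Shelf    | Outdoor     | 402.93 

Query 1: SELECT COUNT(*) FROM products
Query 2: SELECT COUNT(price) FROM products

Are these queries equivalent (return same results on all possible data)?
No, not equivalent

Query 1 returns: [(6,)]
Query 2 returns: [(5,)]

Reason: COUNT(*) includes NULLs, COUNT(column) excludes them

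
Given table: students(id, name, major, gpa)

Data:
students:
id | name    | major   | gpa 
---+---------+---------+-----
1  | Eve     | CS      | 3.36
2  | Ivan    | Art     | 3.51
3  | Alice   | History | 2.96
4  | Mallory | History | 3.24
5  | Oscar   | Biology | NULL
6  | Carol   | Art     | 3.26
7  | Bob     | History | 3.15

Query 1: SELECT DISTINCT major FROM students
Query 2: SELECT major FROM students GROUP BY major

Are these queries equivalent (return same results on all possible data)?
Yes, equivalent

Both queries return: [('Art',), ('Biology',), ('CS',), ('History',)]

Reason: Both get unique majors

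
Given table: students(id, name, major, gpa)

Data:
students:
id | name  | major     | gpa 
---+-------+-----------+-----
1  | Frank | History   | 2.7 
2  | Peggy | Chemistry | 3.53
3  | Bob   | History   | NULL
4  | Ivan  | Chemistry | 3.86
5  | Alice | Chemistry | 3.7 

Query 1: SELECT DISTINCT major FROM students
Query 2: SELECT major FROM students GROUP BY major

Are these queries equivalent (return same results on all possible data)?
Yes, equivalent

Both queries return: [('Chemistry',), ('History',)]

Reason: Both get unique majors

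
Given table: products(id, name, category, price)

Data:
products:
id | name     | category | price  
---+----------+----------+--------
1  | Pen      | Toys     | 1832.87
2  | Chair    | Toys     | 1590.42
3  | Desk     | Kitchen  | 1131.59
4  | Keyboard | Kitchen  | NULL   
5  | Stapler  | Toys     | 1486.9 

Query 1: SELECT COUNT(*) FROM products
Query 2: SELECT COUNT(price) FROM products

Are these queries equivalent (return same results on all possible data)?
No, not equivalent

Query 1 returns: [(5,)]
Query 2 returns: [(4,)]

Reason: COUNT(*) includes NULLs, COUNT(column) excludes them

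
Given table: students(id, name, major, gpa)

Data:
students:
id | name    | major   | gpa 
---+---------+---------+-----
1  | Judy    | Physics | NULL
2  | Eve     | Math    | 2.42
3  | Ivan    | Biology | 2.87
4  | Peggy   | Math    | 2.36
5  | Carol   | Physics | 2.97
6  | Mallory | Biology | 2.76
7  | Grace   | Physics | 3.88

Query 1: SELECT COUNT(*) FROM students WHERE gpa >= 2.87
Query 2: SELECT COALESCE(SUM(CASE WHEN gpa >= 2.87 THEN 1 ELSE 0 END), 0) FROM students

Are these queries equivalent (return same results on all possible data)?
Yes, equivalent

Both queries return: [(3,)]

Reason: COUNT with WHERE vs conditional SUM (COALESCE handles empty-table NULL)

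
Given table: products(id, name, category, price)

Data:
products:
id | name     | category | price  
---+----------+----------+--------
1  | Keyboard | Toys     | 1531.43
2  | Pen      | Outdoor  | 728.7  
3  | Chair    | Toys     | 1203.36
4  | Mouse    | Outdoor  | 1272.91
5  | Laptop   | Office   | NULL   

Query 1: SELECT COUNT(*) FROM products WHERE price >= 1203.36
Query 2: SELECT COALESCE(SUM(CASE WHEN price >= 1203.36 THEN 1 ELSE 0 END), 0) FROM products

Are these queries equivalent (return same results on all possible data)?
Yes, equivalent

Both queries return: [(3,)]

Reason: COUNT with WHERE vs conditional SUM (COALESCE handles empty-table NULL)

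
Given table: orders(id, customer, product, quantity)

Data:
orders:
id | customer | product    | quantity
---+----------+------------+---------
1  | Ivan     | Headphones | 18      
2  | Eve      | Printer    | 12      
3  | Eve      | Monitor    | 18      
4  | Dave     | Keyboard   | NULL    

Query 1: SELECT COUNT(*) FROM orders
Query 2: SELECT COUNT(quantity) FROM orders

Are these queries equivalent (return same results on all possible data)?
No, not equivalent

Query 1 returns: [(4,)]
Query 2 returns: [(3,)]

Reason: COUNT(*) includes NULLs, COUNT(column) excludes them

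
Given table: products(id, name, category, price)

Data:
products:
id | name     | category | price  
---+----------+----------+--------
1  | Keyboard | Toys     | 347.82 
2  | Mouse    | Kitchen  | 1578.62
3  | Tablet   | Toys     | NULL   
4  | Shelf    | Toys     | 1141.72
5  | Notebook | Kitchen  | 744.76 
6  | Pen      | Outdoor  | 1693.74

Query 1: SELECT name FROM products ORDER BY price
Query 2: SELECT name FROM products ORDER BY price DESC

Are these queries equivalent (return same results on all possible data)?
No, not equivalent

Query 1 returns: [('Tablet',), ('Keyboard',), ('Notebook',), ('Shelf',), ('Mouse',), ('Pen',)]
Query 2 returns: [('Pen',), ('Mouse',), ('Shelf',), ('Notebook',), ('Keyboard',), ('Tablet',)]

Reason: ASC vs DESC gives opposite ordering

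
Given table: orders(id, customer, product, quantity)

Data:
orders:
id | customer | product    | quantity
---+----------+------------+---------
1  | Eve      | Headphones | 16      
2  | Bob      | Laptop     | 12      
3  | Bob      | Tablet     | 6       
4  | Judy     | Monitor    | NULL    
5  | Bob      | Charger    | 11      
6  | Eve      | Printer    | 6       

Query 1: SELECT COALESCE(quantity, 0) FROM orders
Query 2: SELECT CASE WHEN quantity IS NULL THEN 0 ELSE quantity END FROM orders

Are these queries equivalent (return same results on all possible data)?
Yes, equivalent

Both queries return: [(0,), (6,), (6,), (11,), (12,), (16,)]

Reason: COALESCE vs CASE for NULL handling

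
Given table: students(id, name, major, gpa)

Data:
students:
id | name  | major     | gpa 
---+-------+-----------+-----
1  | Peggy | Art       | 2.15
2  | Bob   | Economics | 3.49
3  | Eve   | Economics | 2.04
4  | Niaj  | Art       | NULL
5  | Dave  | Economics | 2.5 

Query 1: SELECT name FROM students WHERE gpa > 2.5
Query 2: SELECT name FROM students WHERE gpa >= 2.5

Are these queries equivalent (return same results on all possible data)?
No, not equivalent

Query 1 returns: [('Bob',)]
Query 2 returns: [('Bob',), ('Dave',)]

Reason: > vs >= gives different results when gpa = 2.5 exists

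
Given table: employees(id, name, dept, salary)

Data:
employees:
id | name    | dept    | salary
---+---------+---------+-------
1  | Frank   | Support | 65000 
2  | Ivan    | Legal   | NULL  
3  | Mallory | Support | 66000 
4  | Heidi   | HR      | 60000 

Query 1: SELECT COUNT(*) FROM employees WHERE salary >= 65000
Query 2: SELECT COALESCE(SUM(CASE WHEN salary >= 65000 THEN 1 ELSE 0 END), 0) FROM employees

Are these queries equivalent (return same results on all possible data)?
Yes, equivalent

Both queries return: [(2,)]

Reason: COUNT with WHERE vs conditional SUM (COALESCE handles empty-table NULL)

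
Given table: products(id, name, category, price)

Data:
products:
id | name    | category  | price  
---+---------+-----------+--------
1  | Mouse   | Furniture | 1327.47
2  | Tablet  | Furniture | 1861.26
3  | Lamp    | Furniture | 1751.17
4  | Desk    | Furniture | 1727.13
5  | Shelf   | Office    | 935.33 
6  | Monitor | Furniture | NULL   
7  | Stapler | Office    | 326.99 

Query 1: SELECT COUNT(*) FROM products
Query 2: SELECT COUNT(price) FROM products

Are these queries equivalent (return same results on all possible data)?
No, not equivalent

Query 1 returns: [(7,)]
Query 2 returns: [(6,)]

Reason: COUNT(*) includes NULLs, COUNT(column) excludes them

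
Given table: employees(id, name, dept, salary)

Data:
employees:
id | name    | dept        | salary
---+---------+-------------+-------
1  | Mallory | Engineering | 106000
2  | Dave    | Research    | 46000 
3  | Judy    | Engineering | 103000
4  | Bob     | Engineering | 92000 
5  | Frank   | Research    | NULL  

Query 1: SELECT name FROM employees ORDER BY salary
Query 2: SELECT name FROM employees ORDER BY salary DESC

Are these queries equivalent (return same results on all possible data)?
No, not equivalent

Query 1 returns: [('Frank',), ('Dave',), ('Bob',), ('Judy',), ('Mallory',)]
Query 2 returns: [('Mallory',), ('Judy',), ('Bob',), ('Dave',), ('Frank',)]

Reason: ASC vs DESC gives opposite ordering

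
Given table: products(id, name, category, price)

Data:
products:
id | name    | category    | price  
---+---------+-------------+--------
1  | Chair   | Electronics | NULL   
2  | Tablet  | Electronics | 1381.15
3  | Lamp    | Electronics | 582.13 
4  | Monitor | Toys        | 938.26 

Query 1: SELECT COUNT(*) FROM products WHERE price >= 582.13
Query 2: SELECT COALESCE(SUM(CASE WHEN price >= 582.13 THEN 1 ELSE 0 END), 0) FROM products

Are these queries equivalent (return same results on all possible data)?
Yes, equivalent

Both queries return: [(3,)]

Reason: COUNT with WHERE vs conditional SUM (COALESCE handles empty-table NULL)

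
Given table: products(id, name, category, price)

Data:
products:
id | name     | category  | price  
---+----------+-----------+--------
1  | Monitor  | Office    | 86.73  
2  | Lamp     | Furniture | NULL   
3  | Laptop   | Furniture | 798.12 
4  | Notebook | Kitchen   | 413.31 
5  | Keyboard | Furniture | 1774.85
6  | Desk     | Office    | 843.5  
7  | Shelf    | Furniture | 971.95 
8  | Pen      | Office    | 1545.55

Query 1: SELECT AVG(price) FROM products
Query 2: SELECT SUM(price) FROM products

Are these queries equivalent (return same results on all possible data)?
No, not equivalent

Query 1 returns: [(919.1442857142857,)]
Query 2 returns: [(6434.01,)]

Reason: AVG vs SUM give different aggregate values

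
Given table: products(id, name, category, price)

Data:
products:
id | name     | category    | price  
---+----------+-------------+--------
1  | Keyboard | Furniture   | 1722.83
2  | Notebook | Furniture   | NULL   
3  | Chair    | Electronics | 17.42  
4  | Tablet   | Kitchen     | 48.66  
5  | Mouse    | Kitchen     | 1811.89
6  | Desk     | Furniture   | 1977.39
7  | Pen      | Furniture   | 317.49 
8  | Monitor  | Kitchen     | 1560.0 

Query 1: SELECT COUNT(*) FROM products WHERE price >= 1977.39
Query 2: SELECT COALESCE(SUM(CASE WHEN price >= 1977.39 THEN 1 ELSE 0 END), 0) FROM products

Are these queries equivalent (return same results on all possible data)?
Yes, equivalent

Both queries return: [(1,)]

Reason: COUNT with WHERE vs conditional SUM (COALESCE handles empty-table NULL)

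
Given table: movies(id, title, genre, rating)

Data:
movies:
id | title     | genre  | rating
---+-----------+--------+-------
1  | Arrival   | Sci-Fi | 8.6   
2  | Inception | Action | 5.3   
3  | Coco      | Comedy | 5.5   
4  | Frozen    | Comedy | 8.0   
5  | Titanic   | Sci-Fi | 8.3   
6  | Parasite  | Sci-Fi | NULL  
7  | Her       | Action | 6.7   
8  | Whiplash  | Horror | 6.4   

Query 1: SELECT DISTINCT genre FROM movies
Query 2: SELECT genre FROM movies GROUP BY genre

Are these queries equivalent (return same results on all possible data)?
Yes, equivalent

Both queries return: [('Action',), ('Comedy',), ('Horror',), ('Sci-Fi',)]

Reason: Both get unique genres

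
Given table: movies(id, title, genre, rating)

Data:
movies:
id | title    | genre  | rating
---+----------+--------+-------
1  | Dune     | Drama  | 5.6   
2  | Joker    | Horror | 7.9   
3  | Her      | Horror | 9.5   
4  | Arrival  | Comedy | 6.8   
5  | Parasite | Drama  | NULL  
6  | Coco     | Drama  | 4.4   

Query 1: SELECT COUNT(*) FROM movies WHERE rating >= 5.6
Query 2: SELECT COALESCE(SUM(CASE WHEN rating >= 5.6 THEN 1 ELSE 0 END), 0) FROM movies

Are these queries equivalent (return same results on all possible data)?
Yes, equivalent

Both queries return: [(4,)]

Reason: COUNT with WHERE vs conditional SUM (COALESCE handles empty-table NULL)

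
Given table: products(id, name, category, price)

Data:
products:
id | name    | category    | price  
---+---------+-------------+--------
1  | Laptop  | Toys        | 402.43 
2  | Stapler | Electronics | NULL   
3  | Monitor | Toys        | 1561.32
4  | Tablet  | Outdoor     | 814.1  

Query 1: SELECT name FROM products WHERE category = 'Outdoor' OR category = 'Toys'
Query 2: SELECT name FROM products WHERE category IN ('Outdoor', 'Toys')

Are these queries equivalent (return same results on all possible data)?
Yes, equivalent

Both queries return: [('Laptop',), ('Monitor',), ('Tablet',)]

Reason: OR vs IN are equivalent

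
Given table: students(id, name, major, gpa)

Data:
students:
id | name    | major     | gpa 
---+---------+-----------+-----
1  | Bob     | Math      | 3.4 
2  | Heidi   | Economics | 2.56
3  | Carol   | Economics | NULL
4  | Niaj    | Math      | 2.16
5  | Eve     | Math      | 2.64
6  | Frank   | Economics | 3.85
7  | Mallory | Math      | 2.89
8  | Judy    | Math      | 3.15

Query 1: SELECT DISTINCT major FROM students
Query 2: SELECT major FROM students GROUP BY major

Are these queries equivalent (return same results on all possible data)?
Yes, equivalent

Both queries return: [('Economics',), ('Math',)]

Reason: Both get unique majors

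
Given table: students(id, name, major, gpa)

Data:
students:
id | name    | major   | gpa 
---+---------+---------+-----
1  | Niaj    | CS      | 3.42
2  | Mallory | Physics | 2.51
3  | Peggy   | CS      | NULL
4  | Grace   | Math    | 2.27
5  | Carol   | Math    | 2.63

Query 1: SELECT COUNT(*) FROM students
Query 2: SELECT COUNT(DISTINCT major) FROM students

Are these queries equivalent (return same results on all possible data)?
No, not equivalent

Query 1 returns: [(5,)]
Query 2 returns: [(3,)]

Reason: COUNT(*) counts rows, COUNT(DISTINCT major) counts unique majors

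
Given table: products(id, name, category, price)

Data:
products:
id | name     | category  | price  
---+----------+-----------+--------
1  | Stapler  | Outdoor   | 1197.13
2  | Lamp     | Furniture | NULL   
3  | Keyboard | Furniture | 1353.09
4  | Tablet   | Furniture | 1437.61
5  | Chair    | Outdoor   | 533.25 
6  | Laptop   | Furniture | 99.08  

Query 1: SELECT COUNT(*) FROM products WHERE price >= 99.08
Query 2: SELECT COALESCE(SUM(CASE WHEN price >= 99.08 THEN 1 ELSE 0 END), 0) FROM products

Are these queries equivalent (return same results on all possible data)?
Yes, equivalent

Both queries return: [(5,)]

Reason: COUNT with WHERE vs conditional SUM (COALESCE handles empty-table NULL)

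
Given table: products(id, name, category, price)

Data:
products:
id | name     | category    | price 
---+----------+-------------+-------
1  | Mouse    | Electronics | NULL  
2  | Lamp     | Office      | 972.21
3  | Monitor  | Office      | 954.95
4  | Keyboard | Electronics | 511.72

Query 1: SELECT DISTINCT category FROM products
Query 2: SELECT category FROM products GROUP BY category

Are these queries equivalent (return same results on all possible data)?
Yes, equivalent

Both queries return: [('Electronics',), ('Office',)]

Reason: Both get unique categorys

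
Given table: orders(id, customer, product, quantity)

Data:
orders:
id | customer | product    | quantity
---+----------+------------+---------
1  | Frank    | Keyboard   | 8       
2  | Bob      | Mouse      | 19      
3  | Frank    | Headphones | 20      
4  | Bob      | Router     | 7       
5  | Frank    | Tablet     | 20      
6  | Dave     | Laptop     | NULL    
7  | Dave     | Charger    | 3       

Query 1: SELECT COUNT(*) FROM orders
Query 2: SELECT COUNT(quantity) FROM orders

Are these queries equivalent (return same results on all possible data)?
No, not equivalent

Query 1 returns: [(7,)]
Query 2 returns: [(6,)]

Reason: COUNT(*) includes NULLs, COUNT(column) excludes them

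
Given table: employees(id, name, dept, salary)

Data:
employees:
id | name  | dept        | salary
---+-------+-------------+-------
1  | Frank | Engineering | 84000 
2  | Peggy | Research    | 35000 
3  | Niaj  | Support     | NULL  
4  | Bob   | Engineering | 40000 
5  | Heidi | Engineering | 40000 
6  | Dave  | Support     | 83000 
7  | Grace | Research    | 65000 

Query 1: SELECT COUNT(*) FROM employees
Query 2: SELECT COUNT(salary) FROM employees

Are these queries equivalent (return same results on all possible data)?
No, not equivalent

Query 1 returns: [(7,)]
Query 2 returns: [(6,)]

Reason: COUNT(*) includes NULLs, COUNT(column) excludes them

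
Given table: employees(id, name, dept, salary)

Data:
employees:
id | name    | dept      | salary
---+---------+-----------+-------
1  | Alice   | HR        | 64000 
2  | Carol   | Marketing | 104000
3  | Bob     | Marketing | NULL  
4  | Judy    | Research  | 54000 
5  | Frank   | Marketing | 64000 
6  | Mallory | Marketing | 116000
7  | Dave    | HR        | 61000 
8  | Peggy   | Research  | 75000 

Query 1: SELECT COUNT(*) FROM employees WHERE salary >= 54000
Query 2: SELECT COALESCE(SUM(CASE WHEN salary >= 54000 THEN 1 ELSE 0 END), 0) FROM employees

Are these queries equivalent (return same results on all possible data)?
Yes, equivalent

Both queries return: [(7,)]

Reason: COUNT with WHERE vs conditional SUM (COALESCE handles empty-table NULL)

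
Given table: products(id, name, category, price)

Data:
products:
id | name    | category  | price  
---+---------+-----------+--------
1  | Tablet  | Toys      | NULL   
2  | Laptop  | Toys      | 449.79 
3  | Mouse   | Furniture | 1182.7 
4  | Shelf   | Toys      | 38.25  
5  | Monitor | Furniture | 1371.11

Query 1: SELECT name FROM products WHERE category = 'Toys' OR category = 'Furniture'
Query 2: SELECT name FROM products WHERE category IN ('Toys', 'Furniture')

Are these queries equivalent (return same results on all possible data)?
Yes, equivalent

Both queries return: [('Laptop',), ('Monitor',), ('Mouse',), ('Shelf',), ('Tablet',)]

Reason: OR vs IN are equivalent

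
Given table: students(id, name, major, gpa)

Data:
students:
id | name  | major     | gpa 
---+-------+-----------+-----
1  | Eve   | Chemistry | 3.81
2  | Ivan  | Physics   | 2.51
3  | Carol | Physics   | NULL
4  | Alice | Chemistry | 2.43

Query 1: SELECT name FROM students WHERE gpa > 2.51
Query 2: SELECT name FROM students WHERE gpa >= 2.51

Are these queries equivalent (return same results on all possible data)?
No, not equivalent

Query 1 returns: [('Eve',)]
Query 2 returns: [('Eve',), ('Ivan',)]

Reason: > vs >= gives different results when gpa = 2.51 exists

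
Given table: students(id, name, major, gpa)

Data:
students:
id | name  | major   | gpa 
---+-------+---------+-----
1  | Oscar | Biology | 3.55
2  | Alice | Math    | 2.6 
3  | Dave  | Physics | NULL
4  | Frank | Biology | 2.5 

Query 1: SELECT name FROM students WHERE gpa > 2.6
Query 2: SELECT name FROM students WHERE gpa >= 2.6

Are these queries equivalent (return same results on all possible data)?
No, not equivalent

Query 1 returns: [('Oscar',)]
Query 2 returns: [('Oscar',), ('Alice',)]

Reason: > vs >= gives different results when gpa = 2.6 exists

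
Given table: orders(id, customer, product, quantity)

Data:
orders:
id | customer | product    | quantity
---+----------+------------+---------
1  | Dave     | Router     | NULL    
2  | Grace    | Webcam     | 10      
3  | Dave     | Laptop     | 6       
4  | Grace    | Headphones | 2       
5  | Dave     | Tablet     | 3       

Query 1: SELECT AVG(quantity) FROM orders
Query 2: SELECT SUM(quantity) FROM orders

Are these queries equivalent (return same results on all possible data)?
No, not equivalent

Query 1 returns: [(5.25,)]
Query 2 returns: [(21,)]

Reason: AVG vs SUM give different aggregate values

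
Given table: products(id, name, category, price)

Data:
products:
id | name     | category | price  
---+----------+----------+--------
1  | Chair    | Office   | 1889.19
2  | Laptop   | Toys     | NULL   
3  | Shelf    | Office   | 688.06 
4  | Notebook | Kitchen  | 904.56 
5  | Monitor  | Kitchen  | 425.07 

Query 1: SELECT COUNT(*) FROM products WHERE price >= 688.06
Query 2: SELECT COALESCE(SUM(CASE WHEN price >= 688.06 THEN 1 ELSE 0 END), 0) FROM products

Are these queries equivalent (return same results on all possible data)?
Yes, equivalent

Both queries return: [(3,)]

Reason: COUNT with WHERE vs conditional SUM (COALESCE handles empty-table NULL)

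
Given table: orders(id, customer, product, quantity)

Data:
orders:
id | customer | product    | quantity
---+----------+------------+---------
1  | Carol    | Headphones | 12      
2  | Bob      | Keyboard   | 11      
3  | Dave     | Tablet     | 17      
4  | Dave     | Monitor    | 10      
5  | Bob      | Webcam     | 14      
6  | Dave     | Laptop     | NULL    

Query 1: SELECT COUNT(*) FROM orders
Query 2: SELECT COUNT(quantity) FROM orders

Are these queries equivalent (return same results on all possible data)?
No, not equivalent

Query 1 returns: [(6,)]
Query 2 returns: [(5,)]

Reason: COUNT(*) includes NULLs, COUNT(column) excludes them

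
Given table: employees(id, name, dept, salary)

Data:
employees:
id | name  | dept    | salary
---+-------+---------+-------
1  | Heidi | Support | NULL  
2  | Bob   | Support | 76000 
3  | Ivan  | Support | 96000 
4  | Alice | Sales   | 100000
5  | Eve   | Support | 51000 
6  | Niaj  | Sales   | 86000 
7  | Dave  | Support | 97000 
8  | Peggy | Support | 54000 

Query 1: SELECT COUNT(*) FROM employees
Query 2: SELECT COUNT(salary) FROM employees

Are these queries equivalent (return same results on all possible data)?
No, not equivalent

Query 1 returns: [(8,)]
Query 2 returns: [(7,)]

Reason: COUNT(*) includes NULLs, COUNT(column) excludes them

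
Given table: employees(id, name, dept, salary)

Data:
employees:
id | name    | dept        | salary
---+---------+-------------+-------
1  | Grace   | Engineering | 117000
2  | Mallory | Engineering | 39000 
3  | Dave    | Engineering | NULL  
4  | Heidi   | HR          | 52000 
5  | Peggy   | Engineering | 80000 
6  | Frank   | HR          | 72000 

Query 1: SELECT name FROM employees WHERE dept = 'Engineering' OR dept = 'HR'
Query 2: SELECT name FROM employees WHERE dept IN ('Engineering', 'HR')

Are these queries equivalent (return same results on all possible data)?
Yes, equivalent

Both queries return: [('Dave',), ('Frank',), ('Grace',), ('Heidi',), ('Mallory',), ('Peggy',)]

Reason: OR vs IN are equivalent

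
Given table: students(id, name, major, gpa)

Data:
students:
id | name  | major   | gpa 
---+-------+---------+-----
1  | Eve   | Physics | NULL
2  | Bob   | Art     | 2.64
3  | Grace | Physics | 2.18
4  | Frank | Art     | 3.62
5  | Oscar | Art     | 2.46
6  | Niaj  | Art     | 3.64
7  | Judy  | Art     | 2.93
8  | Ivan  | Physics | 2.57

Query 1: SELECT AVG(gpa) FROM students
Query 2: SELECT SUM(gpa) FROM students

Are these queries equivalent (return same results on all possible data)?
No, not equivalent

Query 1 returns: [(2.8628571428571425,)]
Query 2 returns: [(20.04,)]

Reason: AVG vs SUM give different aggregate values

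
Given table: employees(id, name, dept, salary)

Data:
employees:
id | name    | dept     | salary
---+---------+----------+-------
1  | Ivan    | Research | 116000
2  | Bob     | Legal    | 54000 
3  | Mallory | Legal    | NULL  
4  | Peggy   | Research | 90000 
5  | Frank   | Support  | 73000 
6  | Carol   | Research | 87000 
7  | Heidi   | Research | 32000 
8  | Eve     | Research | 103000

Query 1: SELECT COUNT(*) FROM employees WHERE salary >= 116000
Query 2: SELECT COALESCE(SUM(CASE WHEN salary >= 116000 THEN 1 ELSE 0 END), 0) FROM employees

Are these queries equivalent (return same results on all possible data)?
Yes, equivalent

Both queries return: [(1,)]

Reason: COUNT with WHERE vs conditional SUM (COALESCE handles empty-table NULL)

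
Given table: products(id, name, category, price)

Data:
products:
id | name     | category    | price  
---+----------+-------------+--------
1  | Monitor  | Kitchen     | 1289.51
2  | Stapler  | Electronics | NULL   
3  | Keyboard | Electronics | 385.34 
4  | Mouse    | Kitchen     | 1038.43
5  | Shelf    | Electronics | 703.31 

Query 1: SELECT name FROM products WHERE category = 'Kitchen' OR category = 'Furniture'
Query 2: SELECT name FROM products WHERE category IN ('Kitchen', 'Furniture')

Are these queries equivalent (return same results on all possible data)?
Yes, equivalent

Both queries return: [('Monitor',), ('Mouse',)]

Reason: OR vs IN are equivalent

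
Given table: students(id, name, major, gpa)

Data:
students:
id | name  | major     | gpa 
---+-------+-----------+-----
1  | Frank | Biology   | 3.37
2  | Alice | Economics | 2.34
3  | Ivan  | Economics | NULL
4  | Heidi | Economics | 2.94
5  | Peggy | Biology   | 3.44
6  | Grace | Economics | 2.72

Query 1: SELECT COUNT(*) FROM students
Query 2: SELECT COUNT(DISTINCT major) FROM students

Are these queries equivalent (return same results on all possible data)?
No, not equivalent

Query 1 returns: [(6,)]
Query 2 returns: [(2,)]

Reason: COUNT(*) counts rows, COUNT(DISTINCT major) counts unique majors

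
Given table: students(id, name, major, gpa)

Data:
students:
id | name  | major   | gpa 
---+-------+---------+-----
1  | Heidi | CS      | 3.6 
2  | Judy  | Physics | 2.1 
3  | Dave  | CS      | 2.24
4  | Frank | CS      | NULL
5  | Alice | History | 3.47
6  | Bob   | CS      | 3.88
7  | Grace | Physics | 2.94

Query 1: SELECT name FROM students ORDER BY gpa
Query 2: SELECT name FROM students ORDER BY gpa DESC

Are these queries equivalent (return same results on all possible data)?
No, not equivalent

Query 1 returns: [('Frank',), ('Judy',), ('Dave',), ('Grace',), ('Alice',), ('Heidi',), ('Bob',)]
Query 2 returns: [('Bob',), ('Heidi',), ('Alice',), ('Grace',), ('Dave',), ('Judy',), ('Frank',)]

Reason: ASC vs DESC gives opposite ordering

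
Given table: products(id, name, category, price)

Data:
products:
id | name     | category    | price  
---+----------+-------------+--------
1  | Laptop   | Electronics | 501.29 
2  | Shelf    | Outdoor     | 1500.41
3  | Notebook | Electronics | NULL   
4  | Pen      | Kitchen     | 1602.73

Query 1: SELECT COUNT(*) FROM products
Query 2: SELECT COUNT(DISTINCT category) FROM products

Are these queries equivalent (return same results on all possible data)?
No, not equivalent

Query 1 returns: [(4,)]
Query 2 returns: [(3,)]

Reason: COUNT(*) counts rows, COUNT(DISTINCT category) counts unique categorys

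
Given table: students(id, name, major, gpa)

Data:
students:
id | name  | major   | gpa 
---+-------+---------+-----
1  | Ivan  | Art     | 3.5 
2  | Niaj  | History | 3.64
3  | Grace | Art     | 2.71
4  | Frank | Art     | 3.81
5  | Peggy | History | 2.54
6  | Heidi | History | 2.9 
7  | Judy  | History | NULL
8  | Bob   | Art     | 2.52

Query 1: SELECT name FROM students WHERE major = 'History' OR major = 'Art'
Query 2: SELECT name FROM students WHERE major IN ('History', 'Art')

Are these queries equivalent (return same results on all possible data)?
Yes, equivalent

Both queries return: [('Bob',), ('Frank',), ('Grace',), ('Heidi',), ('Ivan',), ('Judy',), ('Niaj',), ('Peggy',)]

Reason: OR vs IN are equivalent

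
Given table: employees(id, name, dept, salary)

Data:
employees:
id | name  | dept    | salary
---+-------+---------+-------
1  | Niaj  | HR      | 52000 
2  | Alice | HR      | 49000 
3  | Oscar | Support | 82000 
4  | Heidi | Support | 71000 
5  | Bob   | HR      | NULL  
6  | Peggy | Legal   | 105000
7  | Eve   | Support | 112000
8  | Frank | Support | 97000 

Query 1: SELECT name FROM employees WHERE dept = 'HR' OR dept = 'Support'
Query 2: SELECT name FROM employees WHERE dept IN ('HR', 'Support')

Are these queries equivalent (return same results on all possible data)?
Yes, equivalent

Both queries return: [('Alice',), ('Bob',), ('Eve',), ('Frank',), ('Heidi',), ('Niaj',), ('Oscar',)]

Reason: OR vs IN are equivalent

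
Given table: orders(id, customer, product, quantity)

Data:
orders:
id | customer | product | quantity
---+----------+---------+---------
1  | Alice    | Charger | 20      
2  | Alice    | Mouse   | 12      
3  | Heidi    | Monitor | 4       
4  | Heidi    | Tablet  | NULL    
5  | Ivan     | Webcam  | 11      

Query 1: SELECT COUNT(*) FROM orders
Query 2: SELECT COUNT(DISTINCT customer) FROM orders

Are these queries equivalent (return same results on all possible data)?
No, not equivalent

Query 1 returns: [(5,)]
Query 2 returns: [(3,)]

Reason: COUNT(*) counts rows, COUNT(DISTINCT customer) counts unique customers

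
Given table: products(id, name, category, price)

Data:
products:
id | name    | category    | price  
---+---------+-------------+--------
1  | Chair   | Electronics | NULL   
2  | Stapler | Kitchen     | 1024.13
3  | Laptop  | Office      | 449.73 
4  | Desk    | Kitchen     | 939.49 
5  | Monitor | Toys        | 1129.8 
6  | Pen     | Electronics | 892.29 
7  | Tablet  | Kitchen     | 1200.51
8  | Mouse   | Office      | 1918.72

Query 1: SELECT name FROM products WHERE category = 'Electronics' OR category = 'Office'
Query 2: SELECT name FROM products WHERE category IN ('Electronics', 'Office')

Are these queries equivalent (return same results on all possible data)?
Yes, equivalent

Both queries return: [('Chair',), ('Laptop',), ('Mouse',), ('Pen',)]

Reason: OR vs IN are equivalent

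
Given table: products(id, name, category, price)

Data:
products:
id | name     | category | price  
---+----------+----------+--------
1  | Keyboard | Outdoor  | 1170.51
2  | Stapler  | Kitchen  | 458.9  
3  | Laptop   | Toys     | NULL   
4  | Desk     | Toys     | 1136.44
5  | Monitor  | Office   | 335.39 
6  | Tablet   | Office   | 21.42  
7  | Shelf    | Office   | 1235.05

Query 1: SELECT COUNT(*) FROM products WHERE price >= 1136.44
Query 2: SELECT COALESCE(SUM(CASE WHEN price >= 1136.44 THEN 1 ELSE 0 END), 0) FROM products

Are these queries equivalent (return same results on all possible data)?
Yes, equivalent

Both queries return: [(3,)]

Reason: COUNT with WHERE vs conditional SUM (COALESCE handles empty-table NULL)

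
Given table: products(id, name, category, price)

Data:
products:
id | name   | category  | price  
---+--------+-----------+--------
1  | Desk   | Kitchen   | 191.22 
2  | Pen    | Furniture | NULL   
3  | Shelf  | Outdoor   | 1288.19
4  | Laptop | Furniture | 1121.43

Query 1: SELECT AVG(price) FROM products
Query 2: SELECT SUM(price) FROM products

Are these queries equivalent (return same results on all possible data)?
No, not equivalent

Query 1 returns: [(866.9466666666667,)]
Query 2 returns: [(2600.84,)]

Reason: AVG vs SUM give different aggregate values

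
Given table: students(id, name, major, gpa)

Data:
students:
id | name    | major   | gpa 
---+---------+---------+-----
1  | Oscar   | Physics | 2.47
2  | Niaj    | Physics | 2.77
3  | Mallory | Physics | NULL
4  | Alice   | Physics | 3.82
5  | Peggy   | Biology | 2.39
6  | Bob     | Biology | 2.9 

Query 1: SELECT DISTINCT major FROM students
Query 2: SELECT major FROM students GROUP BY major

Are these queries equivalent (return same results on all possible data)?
Yes, equivalent

Both queries return: [('Biology',), ('Physics',)]

Reason: Both get unique majors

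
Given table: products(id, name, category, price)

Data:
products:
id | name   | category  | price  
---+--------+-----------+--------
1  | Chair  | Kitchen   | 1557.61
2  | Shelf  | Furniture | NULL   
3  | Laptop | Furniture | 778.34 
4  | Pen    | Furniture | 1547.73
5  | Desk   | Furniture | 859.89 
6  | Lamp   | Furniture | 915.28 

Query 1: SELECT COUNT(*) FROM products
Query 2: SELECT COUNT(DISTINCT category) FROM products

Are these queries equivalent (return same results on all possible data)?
No, not equivalent

Query 1 returns: [(6,)]
Query 2 returns: [(2,)]

Reason: COUNT(*) counts rows, COUNT(DISTINCT category) counts unique categorys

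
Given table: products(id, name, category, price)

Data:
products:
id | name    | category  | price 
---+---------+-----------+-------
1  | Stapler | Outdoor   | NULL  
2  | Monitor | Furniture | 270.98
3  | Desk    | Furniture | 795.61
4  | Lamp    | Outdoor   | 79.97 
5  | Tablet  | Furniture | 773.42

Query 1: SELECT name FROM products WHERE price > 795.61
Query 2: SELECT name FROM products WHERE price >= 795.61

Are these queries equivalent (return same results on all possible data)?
No, not equivalent

Query 1 returns: []
Query 2 returns: [('Desk',)]

Reason: > vs >= gives different results when price = 795.61 exists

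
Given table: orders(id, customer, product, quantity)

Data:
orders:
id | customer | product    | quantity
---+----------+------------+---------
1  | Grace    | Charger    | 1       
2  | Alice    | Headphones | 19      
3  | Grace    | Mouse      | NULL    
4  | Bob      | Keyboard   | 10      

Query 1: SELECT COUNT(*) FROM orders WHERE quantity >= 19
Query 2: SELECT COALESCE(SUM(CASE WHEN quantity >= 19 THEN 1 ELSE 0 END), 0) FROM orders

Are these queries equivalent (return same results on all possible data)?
Yes, equivalent

Both queries return: [(1,)]

Reason: COUNT with WHERE vs conditional SUM (COALESCE handles empty-table NULL)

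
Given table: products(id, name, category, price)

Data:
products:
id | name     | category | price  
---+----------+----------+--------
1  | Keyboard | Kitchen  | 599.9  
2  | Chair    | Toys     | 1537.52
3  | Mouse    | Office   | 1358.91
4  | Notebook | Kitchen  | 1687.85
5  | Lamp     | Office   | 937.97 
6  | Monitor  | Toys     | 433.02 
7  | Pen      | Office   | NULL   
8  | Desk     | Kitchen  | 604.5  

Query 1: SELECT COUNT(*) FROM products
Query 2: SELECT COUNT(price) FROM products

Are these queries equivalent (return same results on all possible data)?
No, not equivalent

Query 1 returns: [(8,)]
Query 2 returns: [(7,)]

Reason: COUNT(*) includes NULLs, COUNT(column) excludes them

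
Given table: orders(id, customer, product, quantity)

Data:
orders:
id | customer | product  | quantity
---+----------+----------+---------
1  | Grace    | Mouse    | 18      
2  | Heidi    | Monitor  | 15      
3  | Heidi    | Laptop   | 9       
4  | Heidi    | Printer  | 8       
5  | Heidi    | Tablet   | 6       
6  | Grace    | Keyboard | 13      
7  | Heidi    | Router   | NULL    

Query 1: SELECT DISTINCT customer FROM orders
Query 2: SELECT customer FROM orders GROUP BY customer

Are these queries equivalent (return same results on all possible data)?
Yes, equivalent

Both queries return: [('Grace',), ('Heidi',)]

Reason: Both get unique customers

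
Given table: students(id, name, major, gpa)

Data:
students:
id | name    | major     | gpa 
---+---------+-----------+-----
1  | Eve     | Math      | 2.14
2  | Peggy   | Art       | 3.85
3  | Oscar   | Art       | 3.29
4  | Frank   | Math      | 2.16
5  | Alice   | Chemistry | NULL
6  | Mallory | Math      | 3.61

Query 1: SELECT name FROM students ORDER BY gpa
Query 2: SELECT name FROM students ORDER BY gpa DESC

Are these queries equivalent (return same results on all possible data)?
No, not equivalent

Query 1 returns: [('Alice',), ('Eve',), ('Frank',), ('Oscar',), ('Mallory',), ('Peggy',)]
Query 2 returns: [('Peggy',), ('Mallory',), ('Oscar',), ('Frank',), ('Eve',), ('Alice',)]

Reason: ASC vs DESC gives opposite ordering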